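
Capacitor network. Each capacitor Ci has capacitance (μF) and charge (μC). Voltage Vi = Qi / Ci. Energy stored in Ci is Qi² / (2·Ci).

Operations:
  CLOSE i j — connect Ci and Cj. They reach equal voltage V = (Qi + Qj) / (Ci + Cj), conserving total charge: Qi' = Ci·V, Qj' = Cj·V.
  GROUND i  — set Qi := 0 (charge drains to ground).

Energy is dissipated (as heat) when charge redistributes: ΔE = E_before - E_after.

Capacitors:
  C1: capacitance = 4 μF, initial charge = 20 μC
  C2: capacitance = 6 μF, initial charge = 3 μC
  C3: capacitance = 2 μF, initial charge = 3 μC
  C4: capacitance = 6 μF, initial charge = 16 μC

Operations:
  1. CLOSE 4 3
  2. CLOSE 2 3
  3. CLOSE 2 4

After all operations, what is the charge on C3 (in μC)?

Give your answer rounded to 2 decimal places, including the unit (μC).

Answer: 1.94 μC

Derivation:
Initial: C1(4μF, Q=20μC, V=5.00V), C2(6μF, Q=3μC, V=0.50V), C3(2μF, Q=3μC, V=1.50V), C4(6μF, Q=16μC, V=2.67V)
Op 1: CLOSE 4-3: Q_total=19.00, C_total=8.00, V=2.38; Q4=14.25, Q3=4.75; dissipated=1.021
Op 2: CLOSE 2-3: Q_total=7.75, C_total=8.00, V=0.97; Q2=5.81, Q3=1.94; dissipated=2.637
Op 3: CLOSE 2-4: Q_total=20.06, C_total=12.00, V=1.67; Q2=10.03, Q4=10.03; dissipated=2.966
Final charges: Q1=20.00, Q2=10.03, Q3=1.94, Q4=10.03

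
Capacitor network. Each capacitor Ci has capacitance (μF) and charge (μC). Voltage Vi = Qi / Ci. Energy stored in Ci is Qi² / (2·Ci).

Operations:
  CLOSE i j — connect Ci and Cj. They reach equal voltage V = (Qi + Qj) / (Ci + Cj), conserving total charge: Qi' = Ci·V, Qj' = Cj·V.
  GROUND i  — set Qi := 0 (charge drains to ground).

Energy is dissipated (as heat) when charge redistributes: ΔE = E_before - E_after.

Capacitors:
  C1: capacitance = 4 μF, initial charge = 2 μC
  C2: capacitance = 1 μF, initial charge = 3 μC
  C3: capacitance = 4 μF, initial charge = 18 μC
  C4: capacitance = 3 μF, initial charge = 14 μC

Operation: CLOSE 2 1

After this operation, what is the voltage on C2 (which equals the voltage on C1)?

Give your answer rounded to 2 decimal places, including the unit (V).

Answer: 1.00 V

Derivation:
Initial: C1(4μF, Q=2μC, V=0.50V), C2(1μF, Q=3μC, V=3.00V), C3(4μF, Q=18μC, V=4.50V), C4(3μF, Q=14μC, V=4.67V)
Op 1: CLOSE 2-1: Q_total=5.00, C_total=5.00, V=1.00; Q2=1.00, Q1=4.00; dissipated=2.500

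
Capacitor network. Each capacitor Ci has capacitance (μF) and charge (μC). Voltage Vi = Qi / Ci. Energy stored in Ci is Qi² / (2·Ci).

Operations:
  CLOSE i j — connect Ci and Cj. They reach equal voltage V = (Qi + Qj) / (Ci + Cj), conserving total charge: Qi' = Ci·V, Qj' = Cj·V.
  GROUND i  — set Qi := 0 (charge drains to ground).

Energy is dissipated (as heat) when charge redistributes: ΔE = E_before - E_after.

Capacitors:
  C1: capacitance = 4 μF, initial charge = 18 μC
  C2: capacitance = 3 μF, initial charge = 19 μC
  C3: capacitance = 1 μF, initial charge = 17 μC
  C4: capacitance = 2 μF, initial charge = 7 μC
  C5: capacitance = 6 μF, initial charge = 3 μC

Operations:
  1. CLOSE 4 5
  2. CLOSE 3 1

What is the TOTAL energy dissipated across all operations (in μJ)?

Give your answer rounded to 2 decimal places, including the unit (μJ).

Answer: 69.25 μJ

Derivation:
Initial: C1(4μF, Q=18μC, V=4.50V), C2(3μF, Q=19μC, V=6.33V), C3(1μF, Q=17μC, V=17.00V), C4(2μF, Q=7μC, V=3.50V), C5(6μF, Q=3μC, V=0.50V)
Op 1: CLOSE 4-5: Q_total=10.00, C_total=8.00, V=1.25; Q4=2.50, Q5=7.50; dissipated=6.750
Op 2: CLOSE 3-1: Q_total=35.00, C_total=5.00, V=7.00; Q3=7.00, Q1=28.00; dissipated=62.500
Total dissipated: 69.250 μJ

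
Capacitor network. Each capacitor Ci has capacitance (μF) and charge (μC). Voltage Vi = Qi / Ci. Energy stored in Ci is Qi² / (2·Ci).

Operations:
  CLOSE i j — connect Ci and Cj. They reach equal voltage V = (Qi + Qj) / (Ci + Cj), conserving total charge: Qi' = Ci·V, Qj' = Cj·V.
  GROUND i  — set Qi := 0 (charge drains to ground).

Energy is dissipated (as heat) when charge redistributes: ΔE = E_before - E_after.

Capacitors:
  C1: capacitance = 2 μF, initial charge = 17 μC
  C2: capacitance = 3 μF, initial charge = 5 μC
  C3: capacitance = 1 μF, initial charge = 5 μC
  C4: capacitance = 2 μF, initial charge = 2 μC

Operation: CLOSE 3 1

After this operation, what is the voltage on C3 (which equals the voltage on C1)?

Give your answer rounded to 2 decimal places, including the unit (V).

Answer: 7.33 V

Derivation:
Initial: C1(2μF, Q=17μC, V=8.50V), C2(3μF, Q=5μC, V=1.67V), C3(1μF, Q=5μC, V=5.00V), C4(2μF, Q=2μC, V=1.00V)
Op 1: CLOSE 3-1: Q_total=22.00, C_total=3.00, V=7.33; Q3=7.33, Q1=14.67; dissipated=4.083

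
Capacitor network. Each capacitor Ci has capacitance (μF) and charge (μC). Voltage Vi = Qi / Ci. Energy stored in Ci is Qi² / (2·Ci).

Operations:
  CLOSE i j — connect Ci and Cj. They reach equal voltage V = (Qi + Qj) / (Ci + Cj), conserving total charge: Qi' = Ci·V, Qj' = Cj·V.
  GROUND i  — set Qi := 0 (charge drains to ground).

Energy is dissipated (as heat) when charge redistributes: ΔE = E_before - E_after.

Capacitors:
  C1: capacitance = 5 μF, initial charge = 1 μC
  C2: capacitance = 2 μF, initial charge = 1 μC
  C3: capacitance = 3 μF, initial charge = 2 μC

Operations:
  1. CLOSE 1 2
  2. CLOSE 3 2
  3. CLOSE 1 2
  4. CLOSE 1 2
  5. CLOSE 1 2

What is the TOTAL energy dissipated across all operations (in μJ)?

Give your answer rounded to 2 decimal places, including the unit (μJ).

Initial: C1(5μF, Q=1μC, V=0.20V), C2(2μF, Q=1μC, V=0.50V), C3(3μF, Q=2μC, V=0.67V)
Op 1: CLOSE 1-2: Q_total=2.00, C_total=7.00, V=0.29; Q1=1.43, Q2=0.57; dissipated=0.064
Op 2: CLOSE 3-2: Q_total=2.57, C_total=5.00, V=0.51; Q3=1.54, Q2=1.03; dissipated=0.087
Op 3: CLOSE 1-2: Q_total=2.46, C_total=7.00, V=0.35; Q1=1.76, Q2=0.70; dissipated=0.037
Op 4: CLOSE 1-2: Q_total=2.46, C_total=7.00, V=0.35; Q1=1.76, Q2=0.70; dissipated=0.000
Op 5: CLOSE 1-2: Q_total=2.46, C_total=7.00, V=0.35; Q1=1.76, Q2=0.70; dissipated=0.000
Total dissipated: 0.189 μJ

Answer: 0.19 μJ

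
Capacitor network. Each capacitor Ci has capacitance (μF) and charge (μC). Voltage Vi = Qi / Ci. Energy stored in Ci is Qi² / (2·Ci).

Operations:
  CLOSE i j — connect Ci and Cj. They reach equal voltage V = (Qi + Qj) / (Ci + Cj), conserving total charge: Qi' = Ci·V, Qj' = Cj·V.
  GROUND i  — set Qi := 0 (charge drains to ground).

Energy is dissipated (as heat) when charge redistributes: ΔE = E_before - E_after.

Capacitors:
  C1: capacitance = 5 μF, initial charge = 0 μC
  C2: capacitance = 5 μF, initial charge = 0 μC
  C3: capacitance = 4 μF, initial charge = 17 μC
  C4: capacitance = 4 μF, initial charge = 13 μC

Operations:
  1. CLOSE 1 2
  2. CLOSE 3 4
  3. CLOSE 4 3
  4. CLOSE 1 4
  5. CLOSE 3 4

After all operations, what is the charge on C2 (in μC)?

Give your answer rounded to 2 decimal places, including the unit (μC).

Initial: C1(5μF, Q=0μC, V=0.00V), C2(5μF, Q=0μC, V=0.00V), C3(4μF, Q=17μC, V=4.25V), C4(4μF, Q=13μC, V=3.25V)
Op 1: CLOSE 1-2: Q_total=0.00, C_total=10.00, V=0.00; Q1=0.00, Q2=0.00; dissipated=0.000
Op 2: CLOSE 3-4: Q_total=30.00, C_total=8.00, V=3.75; Q3=15.00, Q4=15.00; dissipated=1.000
Op 3: CLOSE 4-3: Q_total=30.00, C_total=8.00, V=3.75; Q4=15.00, Q3=15.00; dissipated=0.000
Op 4: CLOSE 1-4: Q_total=15.00, C_total=9.00, V=1.67; Q1=8.33, Q4=6.67; dissipated=15.625
Op 5: CLOSE 3-4: Q_total=21.67, C_total=8.00, V=2.71; Q3=10.83, Q4=10.83; dissipated=4.340
Final charges: Q1=8.33, Q2=0.00, Q3=10.83, Q4=10.83

Answer: 0.00 μC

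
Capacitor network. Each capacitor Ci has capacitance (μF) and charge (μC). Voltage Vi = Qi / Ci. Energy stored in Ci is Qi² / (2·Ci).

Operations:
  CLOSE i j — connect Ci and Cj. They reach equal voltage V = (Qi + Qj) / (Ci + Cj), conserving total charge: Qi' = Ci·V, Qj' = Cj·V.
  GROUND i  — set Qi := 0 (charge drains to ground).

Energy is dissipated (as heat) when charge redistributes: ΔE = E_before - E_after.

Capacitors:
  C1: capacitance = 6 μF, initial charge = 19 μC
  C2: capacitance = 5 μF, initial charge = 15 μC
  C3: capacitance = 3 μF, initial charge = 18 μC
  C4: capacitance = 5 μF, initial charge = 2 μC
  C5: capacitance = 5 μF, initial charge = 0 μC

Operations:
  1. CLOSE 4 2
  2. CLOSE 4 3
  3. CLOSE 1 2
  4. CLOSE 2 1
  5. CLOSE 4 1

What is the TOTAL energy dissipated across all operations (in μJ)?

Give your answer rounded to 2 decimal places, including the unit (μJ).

Initial: C1(6μF, Q=19μC, V=3.17V), C2(5μF, Q=15μC, V=3.00V), C3(3μF, Q=18μC, V=6.00V), C4(5μF, Q=2μC, V=0.40V), C5(5μF, Q=0μC, V=0.00V)
Op 1: CLOSE 4-2: Q_total=17.00, C_total=10.00, V=1.70; Q4=8.50, Q2=8.50; dissipated=8.450
Op 2: CLOSE 4-3: Q_total=26.50, C_total=8.00, V=3.31; Q4=16.56, Q3=9.94; dissipated=17.334
Op 3: CLOSE 1-2: Q_total=27.50, C_total=11.00, V=2.50; Q1=15.00, Q2=12.50; dissipated=2.933
Op 4: CLOSE 2-1: Q_total=27.50, C_total=11.00, V=2.50; Q2=12.50, Q1=15.00; dissipated=0.000
Op 5: CLOSE 4-1: Q_total=31.56, C_total=11.00, V=2.87; Q4=14.35, Q1=17.22; dissipated=0.900
Total dissipated: 29.618 μJ

Answer: 29.62 μJ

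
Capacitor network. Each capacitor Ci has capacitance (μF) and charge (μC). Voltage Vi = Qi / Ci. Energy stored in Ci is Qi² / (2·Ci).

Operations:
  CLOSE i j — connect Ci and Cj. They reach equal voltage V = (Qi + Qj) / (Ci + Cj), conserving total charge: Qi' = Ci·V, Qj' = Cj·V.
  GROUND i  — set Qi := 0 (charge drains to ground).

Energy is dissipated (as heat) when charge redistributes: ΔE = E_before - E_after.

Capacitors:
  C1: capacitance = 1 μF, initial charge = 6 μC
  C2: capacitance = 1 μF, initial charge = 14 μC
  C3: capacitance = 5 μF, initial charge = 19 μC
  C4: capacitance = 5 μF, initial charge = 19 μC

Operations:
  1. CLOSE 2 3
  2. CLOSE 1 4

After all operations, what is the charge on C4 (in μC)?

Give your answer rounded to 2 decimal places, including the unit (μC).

Initial: C1(1μF, Q=6μC, V=6.00V), C2(1μF, Q=14μC, V=14.00V), C3(5μF, Q=19μC, V=3.80V), C4(5μF, Q=19μC, V=3.80V)
Op 1: CLOSE 2-3: Q_total=33.00, C_total=6.00, V=5.50; Q2=5.50, Q3=27.50; dissipated=43.350
Op 2: CLOSE 1-4: Q_total=25.00, C_total=6.00, V=4.17; Q1=4.17, Q4=20.83; dissipated=2.017
Final charges: Q1=4.17, Q2=5.50, Q3=27.50, Q4=20.83

Answer: 20.83 μC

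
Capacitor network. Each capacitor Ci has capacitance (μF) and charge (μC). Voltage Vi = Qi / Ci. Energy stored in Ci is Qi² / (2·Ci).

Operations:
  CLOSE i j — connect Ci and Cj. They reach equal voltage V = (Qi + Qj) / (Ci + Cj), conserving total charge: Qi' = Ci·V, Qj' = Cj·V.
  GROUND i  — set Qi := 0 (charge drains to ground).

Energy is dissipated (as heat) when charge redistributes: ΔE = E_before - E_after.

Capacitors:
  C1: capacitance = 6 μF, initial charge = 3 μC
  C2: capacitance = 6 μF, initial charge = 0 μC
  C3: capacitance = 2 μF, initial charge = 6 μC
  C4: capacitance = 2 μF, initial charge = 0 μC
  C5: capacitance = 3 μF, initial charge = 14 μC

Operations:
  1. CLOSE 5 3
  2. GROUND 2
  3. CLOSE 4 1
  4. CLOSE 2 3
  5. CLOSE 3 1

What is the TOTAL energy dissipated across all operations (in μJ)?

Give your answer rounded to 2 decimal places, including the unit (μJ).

Answer: 14.15 μJ

Derivation:
Initial: C1(6μF, Q=3μC, V=0.50V), C2(6μF, Q=0μC, V=0.00V), C3(2μF, Q=6μC, V=3.00V), C4(2μF, Q=0μC, V=0.00V), C5(3μF, Q=14μC, V=4.67V)
Op 1: CLOSE 5-3: Q_total=20.00, C_total=5.00, V=4.00; Q5=12.00, Q3=8.00; dissipated=1.667
Op 2: GROUND 2: Q2=0; energy lost=0.000
Op 3: CLOSE 4-1: Q_total=3.00, C_total=8.00, V=0.38; Q4=0.75, Q1=2.25; dissipated=0.188
Op 4: CLOSE 2-3: Q_total=8.00, C_total=8.00, V=1.00; Q2=6.00, Q3=2.00; dissipated=12.000
Op 5: CLOSE 3-1: Q_total=4.25, C_total=8.00, V=0.53; Q3=1.06, Q1=3.19; dissipated=0.293
Total dissipated: 14.147 μJ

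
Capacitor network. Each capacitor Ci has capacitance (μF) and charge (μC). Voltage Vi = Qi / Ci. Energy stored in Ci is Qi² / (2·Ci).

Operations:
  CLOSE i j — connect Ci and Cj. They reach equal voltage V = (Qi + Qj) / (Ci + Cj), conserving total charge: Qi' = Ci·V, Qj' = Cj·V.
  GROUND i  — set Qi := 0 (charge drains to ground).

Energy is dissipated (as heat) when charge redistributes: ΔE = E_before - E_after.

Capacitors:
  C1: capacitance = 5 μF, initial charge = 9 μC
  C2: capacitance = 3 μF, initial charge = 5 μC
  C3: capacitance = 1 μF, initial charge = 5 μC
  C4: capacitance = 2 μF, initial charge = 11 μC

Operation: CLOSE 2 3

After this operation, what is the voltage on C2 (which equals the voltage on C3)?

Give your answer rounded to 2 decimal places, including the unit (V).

Answer: 2.50 V

Derivation:
Initial: C1(5μF, Q=9μC, V=1.80V), C2(3μF, Q=5μC, V=1.67V), C3(1μF, Q=5μC, V=5.00V), C4(2μF, Q=11μC, V=5.50V)
Op 1: CLOSE 2-3: Q_total=10.00, C_total=4.00, V=2.50; Q2=7.50, Q3=2.50; dissipated=4.167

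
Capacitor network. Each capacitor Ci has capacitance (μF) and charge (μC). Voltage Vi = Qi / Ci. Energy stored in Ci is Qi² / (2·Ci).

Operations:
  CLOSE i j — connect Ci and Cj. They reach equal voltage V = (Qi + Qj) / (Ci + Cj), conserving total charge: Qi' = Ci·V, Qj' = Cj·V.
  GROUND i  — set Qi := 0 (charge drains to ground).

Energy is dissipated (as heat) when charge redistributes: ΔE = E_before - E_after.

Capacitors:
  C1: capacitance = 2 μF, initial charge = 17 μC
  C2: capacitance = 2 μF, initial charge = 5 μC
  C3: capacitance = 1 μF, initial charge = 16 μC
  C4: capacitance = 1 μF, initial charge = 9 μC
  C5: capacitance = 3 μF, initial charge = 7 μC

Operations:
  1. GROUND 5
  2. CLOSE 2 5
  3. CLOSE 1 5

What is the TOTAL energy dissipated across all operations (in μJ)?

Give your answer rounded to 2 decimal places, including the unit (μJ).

Initial: C1(2μF, Q=17μC, V=8.50V), C2(2μF, Q=5μC, V=2.50V), C3(1μF, Q=16μC, V=16.00V), C4(1μF, Q=9μC, V=9.00V), C5(3μF, Q=7μC, V=2.33V)
Op 1: GROUND 5: Q5=0; energy lost=8.167
Op 2: CLOSE 2-5: Q_total=5.00, C_total=5.00, V=1.00; Q2=2.00, Q5=3.00; dissipated=3.750
Op 3: CLOSE 1-5: Q_total=20.00, C_total=5.00, V=4.00; Q1=8.00, Q5=12.00; dissipated=33.750
Total dissipated: 45.667 μJ

Answer: 45.67 μJ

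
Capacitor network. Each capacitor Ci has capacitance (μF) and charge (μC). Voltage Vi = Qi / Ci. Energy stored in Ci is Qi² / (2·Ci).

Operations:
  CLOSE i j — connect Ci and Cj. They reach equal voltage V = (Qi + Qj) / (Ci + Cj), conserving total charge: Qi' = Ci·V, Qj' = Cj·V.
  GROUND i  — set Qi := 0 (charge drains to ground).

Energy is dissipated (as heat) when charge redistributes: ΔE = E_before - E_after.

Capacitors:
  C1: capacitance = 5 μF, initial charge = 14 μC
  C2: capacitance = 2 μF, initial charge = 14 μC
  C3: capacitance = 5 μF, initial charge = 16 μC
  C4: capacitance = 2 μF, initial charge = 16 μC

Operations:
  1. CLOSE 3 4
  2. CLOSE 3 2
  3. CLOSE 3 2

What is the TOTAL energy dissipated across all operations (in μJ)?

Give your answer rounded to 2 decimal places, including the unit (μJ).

Initial: C1(5μF, Q=14μC, V=2.80V), C2(2μF, Q=14μC, V=7.00V), C3(5μF, Q=16μC, V=3.20V), C4(2μF, Q=16μC, V=8.00V)
Op 1: CLOSE 3-4: Q_total=32.00, C_total=7.00, V=4.57; Q3=22.86, Q4=9.14; dissipated=16.457
Op 2: CLOSE 3-2: Q_total=36.86, C_total=7.00, V=5.27; Q3=26.33, Q2=10.53; dissipated=4.213
Op 3: CLOSE 3-2: Q_total=36.86, C_total=7.00, V=5.27; Q3=26.33, Q2=10.53; dissipated=0.000
Total dissipated: 20.670 μJ

Answer: 20.67 μJ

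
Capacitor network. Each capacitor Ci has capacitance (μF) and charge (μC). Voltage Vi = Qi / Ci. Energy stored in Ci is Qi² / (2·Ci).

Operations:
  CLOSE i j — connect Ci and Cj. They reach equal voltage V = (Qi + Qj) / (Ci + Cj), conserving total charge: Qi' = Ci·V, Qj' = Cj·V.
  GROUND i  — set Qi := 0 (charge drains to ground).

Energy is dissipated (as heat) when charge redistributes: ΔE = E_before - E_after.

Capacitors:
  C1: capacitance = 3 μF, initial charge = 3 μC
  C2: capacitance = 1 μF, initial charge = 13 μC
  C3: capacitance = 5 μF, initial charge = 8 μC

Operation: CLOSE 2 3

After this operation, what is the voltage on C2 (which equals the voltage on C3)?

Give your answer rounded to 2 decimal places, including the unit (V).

Answer: 3.50 V

Derivation:
Initial: C1(3μF, Q=3μC, V=1.00V), C2(1μF, Q=13μC, V=13.00V), C3(5μF, Q=8μC, V=1.60V)
Op 1: CLOSE 2-3: Q_total=21.00, C_total=6.00, V=3.50; Q2=3.50, Q3=17.50; dissipated=54.150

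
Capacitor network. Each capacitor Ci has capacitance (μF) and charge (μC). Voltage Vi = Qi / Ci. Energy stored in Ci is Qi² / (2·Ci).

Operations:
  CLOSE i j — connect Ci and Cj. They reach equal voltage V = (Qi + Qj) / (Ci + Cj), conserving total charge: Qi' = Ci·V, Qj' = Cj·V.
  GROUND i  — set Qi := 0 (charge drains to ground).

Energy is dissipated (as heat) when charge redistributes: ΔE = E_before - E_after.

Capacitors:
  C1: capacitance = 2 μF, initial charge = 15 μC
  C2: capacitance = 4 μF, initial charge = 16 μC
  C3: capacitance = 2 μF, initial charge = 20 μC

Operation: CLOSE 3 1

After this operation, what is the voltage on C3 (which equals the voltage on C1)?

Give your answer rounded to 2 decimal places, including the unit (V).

Initial: C1(2μF, Q=15μC, V=7.50V), C2(4μF, Q=16μC, V=4.00V), C3(2μF, Q=20μC, V=10.00V)
Op 1: CLOSE 3-1: Q_total=35.00, C_total=4.00, V=8.75; Q3=17.50, Q1=17.50; dissipated=3.125

Answer: 8.75 V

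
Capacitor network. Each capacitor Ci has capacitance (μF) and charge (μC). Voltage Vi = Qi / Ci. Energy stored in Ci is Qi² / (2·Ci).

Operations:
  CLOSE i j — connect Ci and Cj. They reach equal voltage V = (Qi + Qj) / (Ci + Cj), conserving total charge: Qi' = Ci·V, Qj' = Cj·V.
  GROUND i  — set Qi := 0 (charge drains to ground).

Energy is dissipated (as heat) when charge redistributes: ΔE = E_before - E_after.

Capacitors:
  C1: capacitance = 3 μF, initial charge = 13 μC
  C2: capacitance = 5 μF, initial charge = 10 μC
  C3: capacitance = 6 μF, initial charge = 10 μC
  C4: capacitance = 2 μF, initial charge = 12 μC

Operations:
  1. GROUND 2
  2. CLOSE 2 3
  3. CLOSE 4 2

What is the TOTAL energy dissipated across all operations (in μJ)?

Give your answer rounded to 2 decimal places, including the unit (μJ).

Initial: C1(3μF, Q=13μC, V=4.33V), C2(5μF, Q=10μC, V=2.00V), C3(6μF, Q=10μC, V=1.67V), C4(2μF, Q=12μC, V=6.00V)
Op 1: GROUND 2: Q2=0; energy lost=10.000
Op 2: CLOSE 2-3: Q_total=10.00, C_total=11.00, V=0.91; Q2=4.55, Q3=5.45; dissipated=3.788
Op 3: CLOSE 4-2: Q_total=16.55, C_total=7.00, V=2.36; Q4=4.73, Q2=11.82; dissipated=18.512
Total dissipated: 32.300 μJ

Answer: 32.30 μJ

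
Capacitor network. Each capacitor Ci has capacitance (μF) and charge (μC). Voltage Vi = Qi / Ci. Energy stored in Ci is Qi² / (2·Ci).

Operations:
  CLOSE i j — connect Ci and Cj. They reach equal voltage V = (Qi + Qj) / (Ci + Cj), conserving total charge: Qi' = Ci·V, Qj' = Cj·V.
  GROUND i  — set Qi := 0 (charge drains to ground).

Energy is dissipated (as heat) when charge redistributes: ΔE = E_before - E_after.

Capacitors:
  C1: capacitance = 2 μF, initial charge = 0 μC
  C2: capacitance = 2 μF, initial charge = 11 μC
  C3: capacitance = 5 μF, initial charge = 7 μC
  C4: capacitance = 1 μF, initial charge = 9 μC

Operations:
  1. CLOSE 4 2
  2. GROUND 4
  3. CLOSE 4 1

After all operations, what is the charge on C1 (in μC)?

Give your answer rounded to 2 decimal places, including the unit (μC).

Answer: 0.00 μC

Derivation:
Initial: C1(2μF, Q=0μC, V=0.00V), C2(2μF, Q=11μC, V=5.50V), C3(5μF, Q=7μC, V=1.40V), C4(1μF, Q=9μC, V=9.00V)
Op 1: CLOSE 4-2: Q_total=20.00, C_total=3.00, V=6.67; Q4=6.67, Q2=13.33; dissipated=4.083
Op 2: GROUND 4: Q4=0; energy lost=22.222
Op 3: CLOSE 4-1: Q_total=0.00, C_total=3.00, V=0.00; Q4=0.00, Q1=0.00; dissipated=0.000
Final charges: Q1=0.00, Q2=13.33, Q3=7.00, Q4=0.00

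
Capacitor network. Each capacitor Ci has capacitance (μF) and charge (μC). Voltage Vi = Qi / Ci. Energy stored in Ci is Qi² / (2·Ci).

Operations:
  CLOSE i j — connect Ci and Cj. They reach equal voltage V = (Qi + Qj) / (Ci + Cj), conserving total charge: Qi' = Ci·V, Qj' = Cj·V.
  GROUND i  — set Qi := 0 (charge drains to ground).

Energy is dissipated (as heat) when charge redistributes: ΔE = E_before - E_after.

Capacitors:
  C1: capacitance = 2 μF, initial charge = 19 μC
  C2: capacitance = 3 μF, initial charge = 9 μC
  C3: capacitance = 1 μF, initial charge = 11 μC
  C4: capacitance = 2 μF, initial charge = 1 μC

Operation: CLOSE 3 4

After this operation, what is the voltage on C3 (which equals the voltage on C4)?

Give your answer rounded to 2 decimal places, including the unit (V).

Answer: 4.00 V

Derivation:
Initial: C1(2μF, Q=19μC, V=9.50V), C2(3μF, Q=9μC, V=3.00V), C3(1μF, Q=11μC, V=11.00V), C4(2μF, Q=1μC, V=0.50V)
Op 1: CLOSE 3-4: Q_total=12.00, C_total=3.00, V=4.00; Q3=4.00, Q4=8.00; dissipated=36.750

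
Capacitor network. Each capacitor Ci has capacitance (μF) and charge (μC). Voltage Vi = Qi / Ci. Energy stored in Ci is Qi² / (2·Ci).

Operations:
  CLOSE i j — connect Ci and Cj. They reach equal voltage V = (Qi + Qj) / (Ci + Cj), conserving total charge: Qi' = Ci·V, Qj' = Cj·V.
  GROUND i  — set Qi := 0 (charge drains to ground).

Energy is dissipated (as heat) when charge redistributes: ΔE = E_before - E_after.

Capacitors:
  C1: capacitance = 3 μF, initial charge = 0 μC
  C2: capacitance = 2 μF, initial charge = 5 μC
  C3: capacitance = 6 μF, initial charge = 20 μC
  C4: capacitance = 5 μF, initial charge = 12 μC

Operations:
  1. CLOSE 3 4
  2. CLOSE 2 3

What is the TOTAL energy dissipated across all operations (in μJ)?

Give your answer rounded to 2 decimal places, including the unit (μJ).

Initial: C1(3μF, Q=0μC, V=0.00V), C2(2μF, Q=5μC, V=2.50V), C3(6μF, Q=20μC, V=3.33V), C4(5μF, Q=12μC, V=2.40V)
Op 1: CLOSE 3-4: Q_total=32.00, C_total=11.00, V=2.91; Q3=17.45, Q4=14.55; dissipated=1.188
Op 2: CLOSE 2-3: Q_total=22.45, C_total=8.00, V=2.81; Q2=5.61, Q3=16.84; dissipated=0.126
Total dissipated: 1.313 μJ

Answer: 1.31 μJ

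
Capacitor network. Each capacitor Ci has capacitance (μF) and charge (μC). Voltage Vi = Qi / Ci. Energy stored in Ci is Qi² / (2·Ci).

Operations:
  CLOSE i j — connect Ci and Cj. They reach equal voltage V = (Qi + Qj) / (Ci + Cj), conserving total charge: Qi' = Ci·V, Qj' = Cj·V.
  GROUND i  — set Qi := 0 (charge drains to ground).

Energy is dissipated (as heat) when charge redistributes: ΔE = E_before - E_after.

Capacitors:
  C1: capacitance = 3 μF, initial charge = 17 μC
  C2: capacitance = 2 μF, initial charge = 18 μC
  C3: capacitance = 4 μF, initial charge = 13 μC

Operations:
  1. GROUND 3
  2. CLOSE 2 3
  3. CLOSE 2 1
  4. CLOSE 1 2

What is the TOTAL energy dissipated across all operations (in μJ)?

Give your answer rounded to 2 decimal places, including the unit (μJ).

Answer: 79.39 μJ

Derivation:
Initial: C1(3μF, Q=17μC, V=5.67V), C2(2μF, Q=18μC, V=9.00V), C3(4μF, Q=13μC, V=3.25V)
Op 1: GROUND 3: Q3=0; energy lost=21.125
Op 2: CLOSE 2-3: Q_total=18.00, C_total=6.00, V=3.00; Q2=6.00, Q3=12.00; dissipated=54.000
Op 3: CLOSE 2-1: Q_total=23.00, C_total=5.00, V=4.60; Q2=9.20, Q1=13.80; dissipated=4.267
Op 4: CLOSE 1-2: Q_total=23.00, C_total=5.00, V=4.60; Q1=13.80, Q2=9.20; dissipated=0.000
Total dissipated: 79.392 μJ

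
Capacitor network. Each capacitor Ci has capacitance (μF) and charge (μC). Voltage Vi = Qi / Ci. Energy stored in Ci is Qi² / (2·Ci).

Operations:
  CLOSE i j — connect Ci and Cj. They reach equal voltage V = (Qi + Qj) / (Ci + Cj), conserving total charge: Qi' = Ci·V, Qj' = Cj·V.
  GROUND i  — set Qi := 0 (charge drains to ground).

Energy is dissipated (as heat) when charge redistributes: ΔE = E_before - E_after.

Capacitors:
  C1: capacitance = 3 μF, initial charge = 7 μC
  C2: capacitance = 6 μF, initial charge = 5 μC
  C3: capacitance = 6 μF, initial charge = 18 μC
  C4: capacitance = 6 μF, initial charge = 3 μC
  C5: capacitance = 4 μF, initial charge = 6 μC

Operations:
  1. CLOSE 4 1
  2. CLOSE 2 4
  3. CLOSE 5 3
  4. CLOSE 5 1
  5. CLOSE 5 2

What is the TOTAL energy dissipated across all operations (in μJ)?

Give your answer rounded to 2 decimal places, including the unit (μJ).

Initial: C1(3μF, Q=7μC, V=2.33V), C2(6μF, Q=5μC, V=0.83V), C3(6μF, Q=18μC, V=3.00V), C4(6μF, Q=3μC, V=0.50V), C5(4μF, Q=6μC, V=1.50V)
Op 1: CLOSE 4-1: Q_total=10.00, C_total=9.00, V=1.11; Q4=6.67, Q1=3.33; dissipated=3.361
Op 2: CLOSE 2-4: Q_total=11.67, C_total=12.00, V=0.97; Q2=5.83, Q4=5.83; dissipated=0.116
Op 3: CLOSE 5-3: Q_total=24.00, C_total=10.00, V=2.40; Q5=9.60, Q3=14.40; dissipated=2.700
Op 4: CLOSE 5-1: Q_total=12.93, C_total=7.00, V=1.85; Q5=7.39, Q1=5.54; dissipated=1.424
Op 5: CLOSE 5-2: Q_total=13.22, C_total=10.00, V=1.32; Q5=5.29, Q2=7.93; dissipated=0.920
Total dissipated: 8.520 μJ

Answer: 8.52 μJ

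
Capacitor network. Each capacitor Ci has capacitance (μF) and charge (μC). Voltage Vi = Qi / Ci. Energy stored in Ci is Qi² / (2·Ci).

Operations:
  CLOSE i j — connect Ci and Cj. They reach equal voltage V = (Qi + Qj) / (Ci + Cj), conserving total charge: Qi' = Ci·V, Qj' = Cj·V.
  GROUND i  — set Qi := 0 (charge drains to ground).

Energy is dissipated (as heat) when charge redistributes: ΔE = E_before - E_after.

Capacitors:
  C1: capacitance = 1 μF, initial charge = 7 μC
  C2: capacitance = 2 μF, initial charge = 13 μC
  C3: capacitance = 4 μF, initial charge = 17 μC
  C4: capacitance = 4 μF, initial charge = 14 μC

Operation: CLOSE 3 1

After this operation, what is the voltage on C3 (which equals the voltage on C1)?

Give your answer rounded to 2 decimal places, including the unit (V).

Initial: C1(1μF, Q=7μC, V=7.00V), C2(2μF, Q=13μC, V=6.50V), C3(4μF, Q=17μC, V=4.25V), C4(4μF, Q=14μC, V=3.50V)
Op 1: CLOSE 3-1: Q_total=24.00, C_total=5.00, V=4.80; Q3=19.20, Q1=4.80; dissipated=3.025

Answer: 4.80 V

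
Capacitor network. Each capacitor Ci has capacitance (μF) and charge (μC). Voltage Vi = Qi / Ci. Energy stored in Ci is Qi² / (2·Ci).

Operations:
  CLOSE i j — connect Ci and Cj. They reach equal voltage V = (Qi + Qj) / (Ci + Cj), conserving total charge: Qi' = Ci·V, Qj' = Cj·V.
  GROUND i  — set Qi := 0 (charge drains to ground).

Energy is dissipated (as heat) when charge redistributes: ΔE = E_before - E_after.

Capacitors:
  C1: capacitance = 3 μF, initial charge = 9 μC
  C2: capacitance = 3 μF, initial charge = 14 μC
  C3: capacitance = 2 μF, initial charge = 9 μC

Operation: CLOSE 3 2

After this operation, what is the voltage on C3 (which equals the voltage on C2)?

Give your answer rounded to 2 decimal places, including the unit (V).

Answer: 4.60 V

Derivation:
Initial: C1(3μF, Q=9μC, V=3.00V), C2(3μF, Q=14μC, V=4.67V), C3(2μF, Q=9μC, V=4.50V)
Op 1: CLOSE 3-2: Q_total=23.00, C_total=5.00, V=4.60; Q3=9.20, Q2=13.80; dissipated=0.017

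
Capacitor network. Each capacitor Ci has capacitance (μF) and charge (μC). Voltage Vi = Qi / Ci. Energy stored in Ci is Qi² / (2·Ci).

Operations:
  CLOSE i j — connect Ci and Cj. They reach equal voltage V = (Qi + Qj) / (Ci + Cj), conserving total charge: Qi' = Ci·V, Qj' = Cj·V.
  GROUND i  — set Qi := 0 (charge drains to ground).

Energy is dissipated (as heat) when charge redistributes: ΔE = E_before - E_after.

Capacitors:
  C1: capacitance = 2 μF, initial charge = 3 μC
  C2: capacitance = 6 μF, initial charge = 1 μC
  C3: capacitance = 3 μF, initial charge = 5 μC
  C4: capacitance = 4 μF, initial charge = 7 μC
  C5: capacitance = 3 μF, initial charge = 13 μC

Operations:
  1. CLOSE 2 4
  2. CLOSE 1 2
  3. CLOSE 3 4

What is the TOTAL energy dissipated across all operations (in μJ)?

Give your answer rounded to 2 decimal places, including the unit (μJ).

Answer: 4.02 μJ

Derivation:
Initial: C1(2μF, Q=3μC, V=1.50V), C2(6μF, Q=1μC, V=0.17V), C3(3μF, Q=5μC, V=1.67V), C4(4μF, Q=7μC, V=1.75V), C5(3μF, Q=13μC, V=4.33V)
Op 1: CLOSE 2-4: Q_total=8.00, C_total=10.00, V=0.80; Q2=4.80, Q4=3.20; dissipated=3.008
Op 2: CLOSE 1-2: Q_total=7.80, C_total=8.00, V=0.97; Q1=1.95, Q2=5.85; dissipated=0.367
Op 3: CLOSE 3-4: Q_total=8.20, C_total=7.00, V=1.17; Q3=3.51, Q4=4.69; dissipated=0.644
Total dissipated: 4.020 μJ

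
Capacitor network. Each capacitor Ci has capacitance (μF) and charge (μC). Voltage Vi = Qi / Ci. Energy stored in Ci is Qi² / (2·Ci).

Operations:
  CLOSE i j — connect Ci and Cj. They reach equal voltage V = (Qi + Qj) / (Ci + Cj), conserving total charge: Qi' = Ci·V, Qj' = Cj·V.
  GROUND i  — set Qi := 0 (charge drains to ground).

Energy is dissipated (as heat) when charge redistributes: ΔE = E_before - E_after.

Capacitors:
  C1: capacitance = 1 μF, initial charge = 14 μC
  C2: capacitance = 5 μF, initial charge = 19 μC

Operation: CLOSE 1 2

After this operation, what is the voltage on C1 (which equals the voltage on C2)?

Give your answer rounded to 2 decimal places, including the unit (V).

Initial: C1(1μF, Q=14μC, V=14.00V), C2(5μF, Q=19μC, V=3.80V)
Op 1: CLOSE 1-2: Q_total=33.00, C_total=6.00, V=5.50; Q1=5.50, Q2=27.50; dissipated=43.350

Answer: 5.50 V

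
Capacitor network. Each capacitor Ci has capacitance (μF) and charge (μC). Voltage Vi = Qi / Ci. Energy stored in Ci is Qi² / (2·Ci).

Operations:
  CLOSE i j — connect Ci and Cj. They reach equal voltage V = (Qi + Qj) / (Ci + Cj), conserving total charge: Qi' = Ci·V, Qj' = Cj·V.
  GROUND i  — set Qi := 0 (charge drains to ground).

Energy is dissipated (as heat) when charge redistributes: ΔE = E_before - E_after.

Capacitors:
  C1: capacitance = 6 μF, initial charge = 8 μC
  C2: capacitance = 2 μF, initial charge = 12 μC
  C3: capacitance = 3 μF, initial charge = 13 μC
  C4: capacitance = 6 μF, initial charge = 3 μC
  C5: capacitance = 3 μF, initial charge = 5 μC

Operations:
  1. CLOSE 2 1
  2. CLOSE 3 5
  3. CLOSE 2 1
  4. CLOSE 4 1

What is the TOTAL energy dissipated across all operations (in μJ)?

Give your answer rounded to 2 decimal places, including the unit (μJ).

Answer: 27.67 μJ

Derivation:
Initial: C1(6μF, Q=8μC, V=1.33V), C2(2μF, Q=12μC, V=6.00V), C3(3μF, Q=13μC, V=4.33V), C4(6μF, Q=3μC, V=0.50V), C5(3μF, Q=5μC, V=1.67V)
Op 1: CLOSE 2-1: Q_total=20.00, C_total=8.00, V=2.50; Q2=5.00, Q1=15.00; dissipated=16.333
Op 2: CLOSE 3-5: Q_total=18.00, C_total=6.00, V=3.00; Q3=9.00, Q5=9.00; dissipated=5.333
Op 3: CLOSE 2-1: Q_total=20.00, C_total=8.00, V=2.50; Q2=5.00, Q1=15.00; dissipated=0.000
Op 4: CLOSE 4-1: Q_total=18.00, C_total=12.00, V=1.50; Q4=9.00, Q1=9.00; dissipated=6.000
Total dissipated: 27.667 μJ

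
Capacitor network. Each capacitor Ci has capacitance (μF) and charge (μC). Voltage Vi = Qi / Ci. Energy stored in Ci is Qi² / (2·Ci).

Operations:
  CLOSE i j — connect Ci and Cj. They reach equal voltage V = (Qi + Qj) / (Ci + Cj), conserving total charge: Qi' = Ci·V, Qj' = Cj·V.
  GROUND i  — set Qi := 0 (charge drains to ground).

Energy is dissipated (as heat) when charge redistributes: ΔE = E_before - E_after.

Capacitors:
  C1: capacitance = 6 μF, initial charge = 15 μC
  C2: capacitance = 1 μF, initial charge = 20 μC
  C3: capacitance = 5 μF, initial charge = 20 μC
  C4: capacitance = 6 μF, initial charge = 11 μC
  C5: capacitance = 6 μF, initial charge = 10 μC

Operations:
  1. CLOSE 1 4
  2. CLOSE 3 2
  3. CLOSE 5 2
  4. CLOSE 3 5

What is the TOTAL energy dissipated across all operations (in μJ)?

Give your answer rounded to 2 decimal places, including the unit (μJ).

Initial: C1(6μF, Q=15μC, V=2.50V), C2(1μF, Q=20μC, V=20.00V), C3(5μF, Q=20μC, V=4.00V), C4(6μF, Q=11μC, V=1.83V), C5(6μF, Q=10μC, V=1.67V)
Op 1: CLOSE 1-4: Q_total=26.00, C_total=12.00, V=2.17; Q1=13.00, Q4=13.00; dissipated=0.667
Op 2: CLOSE 3-2: Q_total=40.00, C_total=6.00, V=6.67; Q3=33.33, Q2=6.67; dissipated=106.667
Op 3: CLOSE 5-2: Q_total=16.67, C_total=7.00, V=2.38; Q5=14.29, Q2=2.38; dissipated=10.714
Op 4: CLOSE 3-5: Q_total=47.62, C_total=11.00, V=4.33; Q3=21.65, Q5=25.97; dissipated=25.046
Total dissipated: 143.094 μJ

Answer: 143.09 μJ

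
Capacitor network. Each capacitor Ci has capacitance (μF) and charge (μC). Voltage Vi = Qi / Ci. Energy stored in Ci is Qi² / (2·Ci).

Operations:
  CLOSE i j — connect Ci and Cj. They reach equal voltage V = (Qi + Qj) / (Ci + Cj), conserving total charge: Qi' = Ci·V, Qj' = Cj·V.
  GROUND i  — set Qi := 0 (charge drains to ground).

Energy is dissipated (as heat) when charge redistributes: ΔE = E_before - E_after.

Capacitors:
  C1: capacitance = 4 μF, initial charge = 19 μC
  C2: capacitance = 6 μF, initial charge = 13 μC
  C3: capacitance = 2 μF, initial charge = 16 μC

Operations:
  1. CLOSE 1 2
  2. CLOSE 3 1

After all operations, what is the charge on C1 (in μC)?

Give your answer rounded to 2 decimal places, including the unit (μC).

Answer: 19.20 μC

Derivation:
Initial: C1(4μF, Q=19μC, V=4.75V), C2(6μF, Q=13μC, V=2.17V), C3(2μF, Q=16μC, V=8.00V)
Op 1: CLOSE 1-2: Q_total=32.00, C_total=10.00, V=3.20; Q1=12.80, Q2=19.20; dissipated=8.008
Op 2: CLOSE 3-1: Q_total=28.80, C_total=6.00, V=4.80; Q3=9.60, Q1=19.20; dissipated=15.360
Final charges: Q1=19.20, Q2=19.20, Q3=9.60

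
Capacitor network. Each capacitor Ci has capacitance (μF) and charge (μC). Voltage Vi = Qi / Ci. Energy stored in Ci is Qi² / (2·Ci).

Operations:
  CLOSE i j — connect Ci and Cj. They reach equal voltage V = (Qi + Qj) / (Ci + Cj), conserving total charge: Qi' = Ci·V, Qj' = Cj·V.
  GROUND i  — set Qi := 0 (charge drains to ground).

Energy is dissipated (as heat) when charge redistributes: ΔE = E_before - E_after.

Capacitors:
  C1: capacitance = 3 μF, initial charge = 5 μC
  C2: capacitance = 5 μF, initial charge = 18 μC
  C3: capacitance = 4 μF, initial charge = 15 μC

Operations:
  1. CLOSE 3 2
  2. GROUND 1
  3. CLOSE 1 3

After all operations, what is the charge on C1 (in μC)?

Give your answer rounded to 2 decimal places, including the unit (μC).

Answer: 6.29 μC

Derivation:
Initial: C1(3μF, Q=5μC, V=1.67V), C2(5μF, Q=18μC, V=3.60V), C3(4μF, Q=15μC, V=3.75V)
Op 1: CLOSE 3-2: Q_total=33.00, C_total=9.00, V=3.67; Q3=14.67, Q2=18.33; dissipated=0.025
Op 2: GROUND 1: Q1=0; energy lost=4.167
Op 3: CLOSE 1-3: Q_total=14.67, C_total=7.00, V=2.10; Q1=6.29, Q3=8.38; dissipated=11.524
Final charges: Q1=6.29, Q2=18.33, Q3=8.38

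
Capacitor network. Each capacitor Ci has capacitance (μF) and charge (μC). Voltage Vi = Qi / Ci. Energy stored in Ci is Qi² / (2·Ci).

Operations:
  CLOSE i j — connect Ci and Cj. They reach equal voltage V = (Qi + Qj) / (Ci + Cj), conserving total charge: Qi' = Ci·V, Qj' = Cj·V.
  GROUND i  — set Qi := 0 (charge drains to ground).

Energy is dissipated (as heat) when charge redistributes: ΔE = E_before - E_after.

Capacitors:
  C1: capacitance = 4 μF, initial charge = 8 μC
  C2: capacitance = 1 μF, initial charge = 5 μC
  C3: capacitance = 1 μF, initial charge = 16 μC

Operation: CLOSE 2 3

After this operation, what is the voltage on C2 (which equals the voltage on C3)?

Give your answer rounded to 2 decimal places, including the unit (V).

Answer: 10.50 V

Derivation:
Initial: C1(4μF, Q=8μC, V=2.00V), C2(1μF, Q=5μC, V=5.00V), C3(1μF, Q=16μC, V=16.00V)
Op 1: CLOSE 2-3: Q_total=21.00, C_total=2.00, V=10.50; Q2=10.50, Q3=10.50; dissipated=30.250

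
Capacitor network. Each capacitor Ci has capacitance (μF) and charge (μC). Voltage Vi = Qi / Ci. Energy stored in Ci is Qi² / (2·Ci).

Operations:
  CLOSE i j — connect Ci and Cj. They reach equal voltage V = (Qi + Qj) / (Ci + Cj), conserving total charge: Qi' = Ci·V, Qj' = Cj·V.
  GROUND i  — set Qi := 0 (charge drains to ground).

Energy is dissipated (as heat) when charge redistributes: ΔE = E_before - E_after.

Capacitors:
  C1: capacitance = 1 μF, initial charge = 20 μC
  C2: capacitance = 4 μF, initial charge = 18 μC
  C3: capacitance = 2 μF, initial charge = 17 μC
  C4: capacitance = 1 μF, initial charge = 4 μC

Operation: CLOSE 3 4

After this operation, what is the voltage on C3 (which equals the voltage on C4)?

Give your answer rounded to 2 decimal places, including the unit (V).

Initial: C1(1μF, Q=20μC, V=20.00V), C2(4μF, Q=18μC, V=4.50V), C3(2μF, Q=17μC, V=8.50V), C4(1μF, Q=4μC, V=4.00V)
Op 1: CLOSE 3-4: Q_total=21.00, C_total=3.00, V=7.00; Q3=14.00, Q4=7.00; dissipated=6.750

Answer: 7.00 V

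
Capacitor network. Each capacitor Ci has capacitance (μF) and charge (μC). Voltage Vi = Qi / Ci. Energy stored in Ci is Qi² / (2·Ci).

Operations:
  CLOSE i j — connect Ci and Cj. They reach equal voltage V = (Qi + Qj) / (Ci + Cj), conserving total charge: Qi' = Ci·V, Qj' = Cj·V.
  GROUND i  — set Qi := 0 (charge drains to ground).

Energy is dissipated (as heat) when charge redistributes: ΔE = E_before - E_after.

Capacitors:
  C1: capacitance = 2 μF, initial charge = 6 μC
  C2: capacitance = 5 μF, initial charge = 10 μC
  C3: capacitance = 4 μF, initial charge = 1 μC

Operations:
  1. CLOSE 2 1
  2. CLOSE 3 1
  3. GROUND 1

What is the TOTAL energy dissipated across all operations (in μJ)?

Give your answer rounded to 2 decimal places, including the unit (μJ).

Initial: C1(2μF, Q=6μC, V=3.00V), C2(5μF, Q=10μC, V=2.00V), C3(4μF, Q=1μC, V=0.25V)
Op 1: CLOSE 2-1: Q_total=16.00, C_total=7.00, V=2.29; Q2=11.43, Q1=4.57; dissipated=0.714
Op 2: CLOSE 3-1: Q_total=5.57, C_total=6.00, V=0.93; Q3=3.71, Q1=1.86; dissipated=2.763
Op 3: GROUND 1: Q1=0; energy lost=0.862
Total dissipated: 4.339 μJ

Answer: 4.34 μJ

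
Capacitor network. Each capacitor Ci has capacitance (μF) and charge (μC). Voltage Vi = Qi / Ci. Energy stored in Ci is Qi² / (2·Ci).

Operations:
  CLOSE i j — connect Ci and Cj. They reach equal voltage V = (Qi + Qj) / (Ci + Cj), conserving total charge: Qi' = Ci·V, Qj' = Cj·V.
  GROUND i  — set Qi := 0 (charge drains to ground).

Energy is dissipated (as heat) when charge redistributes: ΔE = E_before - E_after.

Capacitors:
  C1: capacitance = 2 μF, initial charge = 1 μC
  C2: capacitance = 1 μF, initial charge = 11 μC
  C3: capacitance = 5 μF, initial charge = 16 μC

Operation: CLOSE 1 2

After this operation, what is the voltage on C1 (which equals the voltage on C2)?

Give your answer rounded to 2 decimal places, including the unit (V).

Initial: C1(2μF, Q=1μC, V=0.50V), C2(1μF, Q=11μC, V=11.00V), C3(5μF, Q=16μC, V=3.20V)
Op 1: CLOSE 1-2: Q_total=12.00, C_total=3.00, V=4.00; Q1=8.00, Q2=4.00; dissipated=36.750

Answer: 4.00 V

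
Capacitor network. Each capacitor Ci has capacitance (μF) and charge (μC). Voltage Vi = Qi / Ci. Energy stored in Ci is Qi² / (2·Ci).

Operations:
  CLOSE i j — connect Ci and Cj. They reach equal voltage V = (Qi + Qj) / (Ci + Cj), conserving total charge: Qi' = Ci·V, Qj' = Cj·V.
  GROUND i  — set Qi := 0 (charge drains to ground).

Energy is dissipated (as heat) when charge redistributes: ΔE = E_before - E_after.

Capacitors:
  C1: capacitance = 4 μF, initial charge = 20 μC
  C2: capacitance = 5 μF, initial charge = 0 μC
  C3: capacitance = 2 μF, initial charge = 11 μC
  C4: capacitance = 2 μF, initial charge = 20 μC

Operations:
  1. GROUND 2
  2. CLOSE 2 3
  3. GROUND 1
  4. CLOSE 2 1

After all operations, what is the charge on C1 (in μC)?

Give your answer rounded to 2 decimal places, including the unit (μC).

Answer: 3.49 μC

Derivation:
Initial: C1(4μF, Q=20μC, V=5.00V), C2(5μF, Q=0μC, V=0.00V), C3(2μF, Q=11μC, V=5.50V), C4(2μF, Q=20μC, V=10.00V)
Op 1: GROUND 2: Q2=0; energy lost=0.000
Op 2: CLOSE 2-3: Q_total=11.00, C_total=7.00, V=1.57; Q2=7.86, Q3=3.14; dissipated=21.607
Op 3: GROUND 1: Q1=0; energy lost=50.000
Op 4: CLOSE 2-1: Q_total=7.86, C_total=9.00, V=0.87; Q2=4.37, Q1=3.49; dissipated=2.744
Final charges: Q1=3.49, Q2=4.37, Q3=3.14, Q4=20.00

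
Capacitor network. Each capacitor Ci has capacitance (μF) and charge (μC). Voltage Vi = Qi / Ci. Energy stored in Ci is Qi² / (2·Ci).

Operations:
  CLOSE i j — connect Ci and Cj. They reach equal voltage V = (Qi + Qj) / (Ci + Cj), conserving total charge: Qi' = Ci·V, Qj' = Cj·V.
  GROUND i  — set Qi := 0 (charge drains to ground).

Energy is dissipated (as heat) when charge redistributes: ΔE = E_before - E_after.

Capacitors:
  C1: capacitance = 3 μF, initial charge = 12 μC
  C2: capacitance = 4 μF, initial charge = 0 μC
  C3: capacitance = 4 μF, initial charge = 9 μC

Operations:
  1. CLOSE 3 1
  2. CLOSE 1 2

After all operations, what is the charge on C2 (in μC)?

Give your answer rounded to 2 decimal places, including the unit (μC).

Initial: C1(3μF, Q=12μC, V=4.00V), C2(4μF, Q=0μC, V=0.00V), C3(4μF, Q=9μC, V=2.25V)
Op 1: CLOSE 3-1: Q_total=21.00, C_total=7.00, V=3.00; Q3=12.00, Q1=9.00; dissipated=2.625
Op 2: CLOSE 1-2: Q_total=9.00, C_total=7.00, V=1.29; Q1=3.86, Q2=5.14; dissipated=7.714
Final charges: Q1=3.86, Q2=5.14, Q3=12.00

Answer: 5.14 μC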